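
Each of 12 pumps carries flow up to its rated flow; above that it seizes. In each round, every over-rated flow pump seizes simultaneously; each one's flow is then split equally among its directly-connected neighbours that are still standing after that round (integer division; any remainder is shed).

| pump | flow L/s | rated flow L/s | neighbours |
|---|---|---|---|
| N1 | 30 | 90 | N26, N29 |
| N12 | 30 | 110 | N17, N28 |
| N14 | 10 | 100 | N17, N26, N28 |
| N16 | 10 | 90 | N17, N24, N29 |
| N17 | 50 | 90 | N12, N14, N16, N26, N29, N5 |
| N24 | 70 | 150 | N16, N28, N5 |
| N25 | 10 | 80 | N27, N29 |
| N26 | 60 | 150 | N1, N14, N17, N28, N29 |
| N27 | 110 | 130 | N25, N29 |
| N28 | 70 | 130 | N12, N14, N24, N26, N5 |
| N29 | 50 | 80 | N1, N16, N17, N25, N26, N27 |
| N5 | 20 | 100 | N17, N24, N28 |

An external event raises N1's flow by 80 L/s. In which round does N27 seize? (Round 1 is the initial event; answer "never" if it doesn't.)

3

Round 1 — N1 at 110 > 90. N1 seizes.
  N1 sheds 110 L/s to N26, N29: 55 each.
    N26: 60+55 = 115 ≤ 150
    N29: 50+55 = 105 > 80
Round 2 — N29 seizes.
  N29 sheds 105 L/s to N16, N17, N25, N26, N27: 21 each.
    N16: 10+21 = 31 ≤ 90
    N17: 50+21 = 71 ≤ 90
    N25: 10+21 = 31 ≤ 80
    N26: 115+21 = 136 ≤ 150
    N27: 110+21 = 131 > 130
Round 3 — N27 seizes.
  N27 sheds 131 L/s to N25: 131 each.
    N25: 31+131 = 162 > 80
Round 4 — N25 seizes.
  N25 sheds 162 L/s: no online neighbours, lost.
No further seizures.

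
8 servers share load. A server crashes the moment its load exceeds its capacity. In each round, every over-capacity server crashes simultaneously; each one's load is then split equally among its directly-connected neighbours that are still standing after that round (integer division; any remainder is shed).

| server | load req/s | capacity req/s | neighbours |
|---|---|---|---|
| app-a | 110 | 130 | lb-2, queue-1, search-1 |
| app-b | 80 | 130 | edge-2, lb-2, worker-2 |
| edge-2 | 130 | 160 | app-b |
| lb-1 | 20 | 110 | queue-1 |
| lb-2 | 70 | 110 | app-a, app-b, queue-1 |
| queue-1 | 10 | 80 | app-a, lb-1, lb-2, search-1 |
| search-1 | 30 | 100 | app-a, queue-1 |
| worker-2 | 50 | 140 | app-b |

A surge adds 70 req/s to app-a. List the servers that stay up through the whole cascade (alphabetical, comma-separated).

Round 1 — app-a at 180 > 130. app-a crashes.
  app-a sheds 180 req/s to lb-2, queue-1, search-1: 60 each.
    lb-2: 70+60 = 130 > 110
    queue-1: 10+60 = 70 ≤ 80
    search-1: 30+60 = 90 ≤ 100
Round 2 — lb-2 crashes.
  lb-2 sheds 130 req/s to app-b, queue-1: 65 each.
    app-b: 80+65 = 145 > 130
    queue-1: 70+65 = 135 > 80
Round 3 — app-b, queue-1 crash.
  app-b sheds 145 req/s to edge-2, worker-2: 72 each (1 lost).
    edge-2: 130+72 = 202 > 160
    worker-2: 50+72 = 122 ≤ 140
  queue-1 sheds 135 req/s to lb-1, search-1: 67 each (1 lost).
    lb-1: 20+67 = 87 ≤ 110
    search-1: 90+67 = 157 > 100
Round 4 — edge-2, search-1 crash.
  edge-2 sheds 202 req/s: no online neighbours, lost.
  search-1 sheds 157 req/s: no online neighbours, lost.
No further crashes.

lb-1, worker-2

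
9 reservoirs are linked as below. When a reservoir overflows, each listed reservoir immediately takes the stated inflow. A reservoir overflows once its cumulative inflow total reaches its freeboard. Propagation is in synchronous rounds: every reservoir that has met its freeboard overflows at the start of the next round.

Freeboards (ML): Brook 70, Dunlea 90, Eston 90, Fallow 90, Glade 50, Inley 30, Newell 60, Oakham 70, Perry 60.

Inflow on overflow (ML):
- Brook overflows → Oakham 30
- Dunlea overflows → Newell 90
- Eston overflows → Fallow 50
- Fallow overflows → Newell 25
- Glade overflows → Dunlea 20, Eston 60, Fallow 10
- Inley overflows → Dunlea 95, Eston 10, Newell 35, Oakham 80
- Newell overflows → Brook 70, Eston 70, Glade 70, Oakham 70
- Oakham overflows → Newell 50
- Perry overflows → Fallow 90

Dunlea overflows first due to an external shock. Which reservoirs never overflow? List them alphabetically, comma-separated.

Fallow, Inley, Perry

Round 1 — Dunlea overflows (initial).
  Newell: +90 → 90 ≥ 60
Round 2 — Newell overflows.
  Brook: +70 → 70 ≥ 70
  Eston: +70 → 70 < 90
  Glade: +70 → 70 ≥ 50
  Oakham: +70 → 70 ≥ 70
Round 3 — Brook, Glade, Oakham overflow.
  Eston: +60 → 130 ≥ 90
  Fallow: +10 → 10 < 90
Round 4 — Eston overflows.
  Fallow: +50 → 60 < 90
No further overflows.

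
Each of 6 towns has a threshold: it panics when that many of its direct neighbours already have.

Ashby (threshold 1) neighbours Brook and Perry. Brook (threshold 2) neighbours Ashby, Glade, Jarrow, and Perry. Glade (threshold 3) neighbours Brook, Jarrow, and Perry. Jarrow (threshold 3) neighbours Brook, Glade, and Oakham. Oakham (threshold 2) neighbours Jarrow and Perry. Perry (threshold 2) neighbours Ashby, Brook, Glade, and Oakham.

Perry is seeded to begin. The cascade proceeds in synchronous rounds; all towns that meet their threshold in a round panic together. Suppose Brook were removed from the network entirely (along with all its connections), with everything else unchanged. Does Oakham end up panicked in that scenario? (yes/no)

no

With Brook removed:
Round 1 — Perry panics (initial).
Round 2 — checking thresholds:
  Ashby: 1 of 1 neighbours ≥ 1, panics.
  Glade: 1 of 2 neighbours < 3, not yet.
  Oakham: 1 of 2 neighbours < 2, not yet.
Round 3 — no new panics; cascade stops.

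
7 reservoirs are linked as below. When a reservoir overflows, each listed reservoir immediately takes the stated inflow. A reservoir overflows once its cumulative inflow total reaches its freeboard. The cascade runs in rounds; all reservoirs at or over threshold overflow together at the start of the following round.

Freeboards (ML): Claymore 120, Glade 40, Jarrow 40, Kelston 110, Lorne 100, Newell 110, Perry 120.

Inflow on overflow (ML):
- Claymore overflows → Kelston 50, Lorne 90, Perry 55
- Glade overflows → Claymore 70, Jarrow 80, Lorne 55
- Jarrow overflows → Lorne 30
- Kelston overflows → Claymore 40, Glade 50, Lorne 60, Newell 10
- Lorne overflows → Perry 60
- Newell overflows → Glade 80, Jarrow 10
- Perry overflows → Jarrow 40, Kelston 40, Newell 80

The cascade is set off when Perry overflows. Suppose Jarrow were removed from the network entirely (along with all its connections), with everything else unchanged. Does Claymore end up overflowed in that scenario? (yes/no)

With Jarrow removed:
Round 1 — Perry overflows (initial).
  Kelston: +40 → 40 < 110
  Newell: +80 → 80 < 110
No further overflows.

no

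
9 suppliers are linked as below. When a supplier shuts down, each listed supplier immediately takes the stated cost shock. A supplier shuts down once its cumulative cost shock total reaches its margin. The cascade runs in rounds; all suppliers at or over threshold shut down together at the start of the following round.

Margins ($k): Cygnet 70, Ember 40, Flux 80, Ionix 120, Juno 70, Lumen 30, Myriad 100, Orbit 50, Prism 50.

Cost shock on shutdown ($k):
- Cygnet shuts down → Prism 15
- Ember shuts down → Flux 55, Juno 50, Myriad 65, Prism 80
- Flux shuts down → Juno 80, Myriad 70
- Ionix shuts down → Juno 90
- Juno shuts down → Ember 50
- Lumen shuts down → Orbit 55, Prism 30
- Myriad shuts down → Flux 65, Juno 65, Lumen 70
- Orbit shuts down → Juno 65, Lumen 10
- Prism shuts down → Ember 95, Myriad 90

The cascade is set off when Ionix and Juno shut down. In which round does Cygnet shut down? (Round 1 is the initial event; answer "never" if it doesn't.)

never

Round 1 — Ionix, Juno shut down (initial).
  Ember: +50 → 50 ≥ 40
Round 2 — Ember shuts down.
  Flux: +55 → 55 < 80
  Myriad: +65 → 65 < 100
  Prism: +80 → 80 ≥ 50
Round 3 — Prism shuts down.
  Myriad: +90 → 155 ≥ 100
Round 4 — Myriad shuts down.
  Flux: +65 → 120 ≥ 80
  Lumen: +70 → 70 ≥ 30
Round 5 — Flux, Lumen shut down.
  Orbit: +55 → 55 ≥ 50
Round 6 — Orbit shuts down.
No further shutdowns.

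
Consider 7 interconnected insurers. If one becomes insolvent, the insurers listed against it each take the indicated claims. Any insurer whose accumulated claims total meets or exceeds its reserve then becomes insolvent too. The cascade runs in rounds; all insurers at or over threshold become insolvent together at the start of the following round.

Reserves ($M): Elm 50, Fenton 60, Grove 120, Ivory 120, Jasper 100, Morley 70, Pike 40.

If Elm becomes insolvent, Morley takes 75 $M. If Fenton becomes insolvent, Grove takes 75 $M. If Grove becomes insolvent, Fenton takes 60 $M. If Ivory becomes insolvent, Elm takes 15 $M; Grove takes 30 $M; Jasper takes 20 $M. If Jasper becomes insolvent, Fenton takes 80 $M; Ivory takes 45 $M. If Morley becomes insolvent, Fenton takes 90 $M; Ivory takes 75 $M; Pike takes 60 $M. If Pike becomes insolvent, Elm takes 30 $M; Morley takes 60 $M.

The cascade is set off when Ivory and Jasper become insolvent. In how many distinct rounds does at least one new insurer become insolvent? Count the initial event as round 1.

Round 1 — Ivory, Jasper become insolvent (initial).
  Elm: +15 → 15 < 50
  Fenton: +80 → 80 ≥ 60
  Grove: +30 → 30 < 120
Round 2 — Fenton becomes insolvent.
  Grove: +75 → 105 < 120
No further insolvencies.

2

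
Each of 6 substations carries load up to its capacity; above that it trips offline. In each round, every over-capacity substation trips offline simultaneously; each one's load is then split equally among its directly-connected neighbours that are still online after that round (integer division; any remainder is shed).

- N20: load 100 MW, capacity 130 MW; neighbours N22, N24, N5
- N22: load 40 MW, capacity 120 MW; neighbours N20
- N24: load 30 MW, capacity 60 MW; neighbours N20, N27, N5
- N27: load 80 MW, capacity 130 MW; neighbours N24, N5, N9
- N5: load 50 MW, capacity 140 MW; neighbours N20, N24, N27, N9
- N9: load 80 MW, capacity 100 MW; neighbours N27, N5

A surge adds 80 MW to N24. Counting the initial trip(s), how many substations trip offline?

Round 1 — N24 at 110 > 60. N24 trips offline.
  N24 sheds 110 MW to N20, N27, N5: 36 each (2 lost).
    N20: 100+36 = 136 > 130
    N27: 80+36 = 116 ≤ 130
    N5: 50+36 = 86 ≤ 140
Round 2 — N20 trips offline.
  N20 sheds 136 MW to N22, N5: 68 each.
    N22: 40+68 = 108 ≤ 120
    N5: 86+68 = 154 > 140
Round 3 — N5 trips offline.
  N5 sheds 154 MW to N27, N9: 77 each.
    N27: 116+77 = 193 > 130
    N9: 80+77 = 157 > 100
Round 4 — N27, N9 trip offline.
  N27 sheds 193 MW: no online neighbours, lost.
  N9 sheds 157 MW: no online neighbours, lost.
No further trips.

5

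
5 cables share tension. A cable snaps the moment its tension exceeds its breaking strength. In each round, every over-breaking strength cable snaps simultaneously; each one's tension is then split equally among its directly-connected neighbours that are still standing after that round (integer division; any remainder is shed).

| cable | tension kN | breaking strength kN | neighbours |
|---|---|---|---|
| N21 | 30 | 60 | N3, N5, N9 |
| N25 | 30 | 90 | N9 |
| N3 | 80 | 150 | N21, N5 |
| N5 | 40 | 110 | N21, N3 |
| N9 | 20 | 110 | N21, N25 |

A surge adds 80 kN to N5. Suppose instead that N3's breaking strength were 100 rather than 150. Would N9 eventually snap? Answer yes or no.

no

With N3's breaking strength at 100:
Round 1 — N5 at 120 > 110. N5 snaps.
  N5 sheds 120 kN to N21, N3: 60 each.
    N21: 30+60 = 90 > 60
    N3: 80+60 = 140 > 100
Round 2 — N21, N3 snap.
  N21 sheds 90 kN to N9: 90 each.
    N9: 20+90 = 110 ≤ 110
  N3 sheds 140 kN: no online neighbours, lost.
No further breaks.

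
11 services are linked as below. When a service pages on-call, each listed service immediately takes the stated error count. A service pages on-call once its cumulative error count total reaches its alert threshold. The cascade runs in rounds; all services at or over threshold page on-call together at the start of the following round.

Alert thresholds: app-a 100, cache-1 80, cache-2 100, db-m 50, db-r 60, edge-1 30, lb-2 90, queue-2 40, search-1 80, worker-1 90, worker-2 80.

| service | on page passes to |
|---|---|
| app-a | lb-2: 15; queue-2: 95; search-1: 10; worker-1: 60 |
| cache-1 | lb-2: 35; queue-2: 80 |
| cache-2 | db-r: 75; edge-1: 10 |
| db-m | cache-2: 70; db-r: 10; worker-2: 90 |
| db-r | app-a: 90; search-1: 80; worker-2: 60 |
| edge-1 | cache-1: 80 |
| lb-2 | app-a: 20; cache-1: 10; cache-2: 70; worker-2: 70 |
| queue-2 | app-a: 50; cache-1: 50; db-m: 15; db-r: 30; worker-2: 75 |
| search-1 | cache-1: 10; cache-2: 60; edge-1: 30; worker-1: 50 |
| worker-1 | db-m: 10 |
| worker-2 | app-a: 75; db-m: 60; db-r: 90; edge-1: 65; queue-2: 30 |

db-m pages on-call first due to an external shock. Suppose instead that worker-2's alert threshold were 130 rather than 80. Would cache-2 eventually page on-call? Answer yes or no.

With worker-2's alert threshold at 130:
Round 1 — db-m pages on-call (initial).
  cache-2: +70 → 70 < 100
  db-r: +10 → 10 < 60
  worker-2: +90 → 90 < 130
No further pages.

no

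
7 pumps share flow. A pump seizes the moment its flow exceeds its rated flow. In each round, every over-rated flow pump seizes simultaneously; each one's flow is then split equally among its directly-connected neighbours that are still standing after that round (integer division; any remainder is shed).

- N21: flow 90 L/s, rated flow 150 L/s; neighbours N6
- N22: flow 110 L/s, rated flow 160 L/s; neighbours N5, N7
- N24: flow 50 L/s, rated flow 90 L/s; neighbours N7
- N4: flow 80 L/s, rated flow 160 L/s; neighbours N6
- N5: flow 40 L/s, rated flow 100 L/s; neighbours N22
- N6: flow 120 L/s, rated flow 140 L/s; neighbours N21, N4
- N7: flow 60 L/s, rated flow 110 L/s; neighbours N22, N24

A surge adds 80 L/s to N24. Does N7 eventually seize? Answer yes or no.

Round 1 — N24 at 130 > 90. N24 seizes.
  N24 sheds 130 L/s to N7: 130 each.
    N7: 60+130 = 190 > 110
Round 2 — N7 seizes.
  N7 sheds 190 L/s to N22: 190 each.
    N22: 110+190 = 300 > 160
Round 3 — N22 seizes.
  N22 sheds 300 L/s to N5: 300 each.
    N5: 40+300 = 340 > 100
Round 4 — N5 seizes.
  N5 sheds 340 L/s: no online neighbours, lost.
No further seizures.

yes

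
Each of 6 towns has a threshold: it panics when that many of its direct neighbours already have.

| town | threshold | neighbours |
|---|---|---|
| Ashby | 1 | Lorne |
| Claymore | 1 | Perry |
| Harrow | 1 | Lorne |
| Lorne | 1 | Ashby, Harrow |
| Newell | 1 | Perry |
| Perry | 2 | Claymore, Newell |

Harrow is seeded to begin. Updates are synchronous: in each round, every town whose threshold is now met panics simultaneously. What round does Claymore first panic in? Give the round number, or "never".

never

Round 1 — Harrow panics (initial).
Round 2 — checking thresholds:
  Lorne: 1 of 2 neighbours ≥ 1, panics.
Round 3 — checking thresholds:
  Ashby: 1 of 1 neighbours ≥ 1, panics.
Round 4 — no new panics; cascade stops.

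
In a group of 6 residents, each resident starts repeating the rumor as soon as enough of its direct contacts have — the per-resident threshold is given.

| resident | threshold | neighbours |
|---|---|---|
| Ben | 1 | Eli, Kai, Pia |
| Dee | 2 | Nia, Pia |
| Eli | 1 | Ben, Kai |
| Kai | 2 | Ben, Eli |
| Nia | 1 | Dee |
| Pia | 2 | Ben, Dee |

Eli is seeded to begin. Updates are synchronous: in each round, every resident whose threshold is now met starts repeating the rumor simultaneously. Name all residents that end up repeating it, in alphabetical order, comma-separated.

Ben, Eli, Kai

Round 1 — Eli starts repeating the rumor (initial).
Round 2 — checking thresholds:
  Ben: 1 of 3 neighbours ≥ 1, starts repeating the rumor.
  Kai: 1 of 2 neighbours < 2, below threshold.
Round 3 — checking thresholds:
  Kai: 2 of 2 neighbours ≥ 2, starts repeating the rumor.
  Pia: 1 of 2 neighbours < 2, below threshold.
Round 4 — no new spreads; cascade stops.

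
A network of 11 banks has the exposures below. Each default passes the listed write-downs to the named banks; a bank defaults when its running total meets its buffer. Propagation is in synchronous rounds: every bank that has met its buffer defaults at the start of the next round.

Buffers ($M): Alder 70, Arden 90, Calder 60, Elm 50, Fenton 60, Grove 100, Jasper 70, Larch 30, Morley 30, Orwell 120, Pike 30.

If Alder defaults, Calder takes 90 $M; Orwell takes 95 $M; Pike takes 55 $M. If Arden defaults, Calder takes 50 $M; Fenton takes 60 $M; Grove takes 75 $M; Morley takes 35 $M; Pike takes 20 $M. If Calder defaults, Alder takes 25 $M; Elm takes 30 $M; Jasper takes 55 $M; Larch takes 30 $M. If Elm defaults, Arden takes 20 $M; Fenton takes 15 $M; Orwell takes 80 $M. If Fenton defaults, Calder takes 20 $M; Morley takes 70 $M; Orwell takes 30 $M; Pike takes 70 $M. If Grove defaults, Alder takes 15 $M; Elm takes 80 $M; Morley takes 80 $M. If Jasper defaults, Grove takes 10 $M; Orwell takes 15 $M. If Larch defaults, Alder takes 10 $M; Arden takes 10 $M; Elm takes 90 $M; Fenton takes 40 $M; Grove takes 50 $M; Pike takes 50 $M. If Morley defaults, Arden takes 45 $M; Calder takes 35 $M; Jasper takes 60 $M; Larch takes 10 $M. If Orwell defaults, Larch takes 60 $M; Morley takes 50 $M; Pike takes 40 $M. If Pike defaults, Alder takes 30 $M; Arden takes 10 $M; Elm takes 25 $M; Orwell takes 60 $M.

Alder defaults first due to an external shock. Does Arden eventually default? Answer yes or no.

no

Round 1 — Alder defaults (initial).
  Calder: +90 → 90 ≥ 60
  Orwell: +95 → 95 < 120
  Pike: +55 → 55 ≥ 30
Round 2 — Calder, Pike default.
  Arden: +10 → 10 < 90
  Elm: +30+25 → 55 ≥ 50
  Jasper: +55 → 55 < 70
  Larch: +30 → 30 ≥ 30
  Orwell: +60 → 155 ≥ 120
Round 3 — Elm, Larch, Orwell default.
  Arden: +20+10 → 40 < 90
  Fenton: +15+40 → 55 < 60
  Grove: +50 → 50 < 100
  Morley: +50 → 50 ≥ 30
Round 4 — Morley defaults.
  Arden: +45 → 85 < 90
  Jasper: +60 → 115 ≥ 70
Round 5 — Jasper defaults.
  Grove: +10 → 60 < 100
No further defaults.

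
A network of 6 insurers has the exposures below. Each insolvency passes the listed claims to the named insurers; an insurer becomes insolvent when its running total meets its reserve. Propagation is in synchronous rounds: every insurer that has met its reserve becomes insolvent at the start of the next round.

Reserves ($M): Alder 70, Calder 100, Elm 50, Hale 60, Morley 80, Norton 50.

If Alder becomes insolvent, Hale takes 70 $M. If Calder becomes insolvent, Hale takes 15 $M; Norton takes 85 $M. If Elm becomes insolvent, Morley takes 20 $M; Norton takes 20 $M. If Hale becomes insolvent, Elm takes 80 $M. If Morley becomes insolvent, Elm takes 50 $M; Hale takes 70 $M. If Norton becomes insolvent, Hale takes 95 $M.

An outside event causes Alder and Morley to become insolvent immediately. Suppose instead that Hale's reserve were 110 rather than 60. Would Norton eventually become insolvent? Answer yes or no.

no

With Hale's reserve at 110:
Round 1 — Alder, Morley become insolvent (initial).
  Elm: +50 → 50 ≥ 50
  Hale: +70+70 → 140 ≥ 110
Round 2 — Elm, Hale become insolvent.
  Norton: +20 → 20 < 50
No further insolvencies.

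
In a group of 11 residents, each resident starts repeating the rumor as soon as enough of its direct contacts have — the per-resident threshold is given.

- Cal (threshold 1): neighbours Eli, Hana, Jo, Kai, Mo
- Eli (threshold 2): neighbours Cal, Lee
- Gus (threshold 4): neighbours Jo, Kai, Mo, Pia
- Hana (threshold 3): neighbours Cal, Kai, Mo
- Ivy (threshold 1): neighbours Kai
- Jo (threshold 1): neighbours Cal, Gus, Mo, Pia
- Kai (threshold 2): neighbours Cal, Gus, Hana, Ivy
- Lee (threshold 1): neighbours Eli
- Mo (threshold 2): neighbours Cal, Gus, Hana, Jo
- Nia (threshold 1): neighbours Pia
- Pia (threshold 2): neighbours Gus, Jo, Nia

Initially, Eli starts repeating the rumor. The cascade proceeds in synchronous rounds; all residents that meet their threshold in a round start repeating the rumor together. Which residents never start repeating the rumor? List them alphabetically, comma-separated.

Round 1 — Eli starts repeating the rumor (initial).
Round 2 — checking thresholds:
  Cal: 1 of 5 neighbours ≥ 1, starts repeating the rumor.
  Lee: 1 of 1 neighbours ≥ 1, starts repeating the rumor.
Round 3 — checking thresholds:
  Hana: 1 of 3 neighbours < 3, below threshold.
  Jo: 1 of 4 neighbours ≥ 1, starts repeating the rumor.
  Kai: 1 of 4 neighbours < 2, below threshold.
  Mo: 1 of 4 neighbours < 2, below threshold.
Round 4 — checking thresholds:
  Gus: 1 of 4 neighbours < 4, below threshold.
  Hana: 1 of 3 neighbours < 3, below threshold.
  Kai: 1 of 4 neighbours < 2, below threshold.
  Mo: 2 of 4 neighbours ≥ 2, starts repeating the rumor.
  Pia: 1 of 3 neighbours < 2, below threshold.
Round 5 — no new spreads; cascade stops.

Gus, Hana, Ivy, Kai, Nia, Pia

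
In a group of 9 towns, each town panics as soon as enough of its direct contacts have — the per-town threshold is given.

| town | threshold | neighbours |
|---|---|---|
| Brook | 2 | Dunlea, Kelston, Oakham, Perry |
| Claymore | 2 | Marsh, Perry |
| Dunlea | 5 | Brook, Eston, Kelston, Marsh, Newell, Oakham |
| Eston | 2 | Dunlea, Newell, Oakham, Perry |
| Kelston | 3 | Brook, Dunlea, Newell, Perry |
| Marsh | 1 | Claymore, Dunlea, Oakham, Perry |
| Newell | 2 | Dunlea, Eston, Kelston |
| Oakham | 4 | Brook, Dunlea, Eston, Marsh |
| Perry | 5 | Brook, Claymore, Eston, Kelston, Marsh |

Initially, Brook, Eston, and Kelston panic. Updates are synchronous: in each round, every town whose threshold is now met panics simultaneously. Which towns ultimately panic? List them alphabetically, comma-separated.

Round 1 — Brook, Eston, Kelston panic (initial).
Round 2 — checking thresholds:
  Dunlea: 3 of 6 neighbours < 5, not yet.
  Newell: 2 of 3 neighbours ≥ 2, panics.
  Oakham: 2 of 4 neighbours < 4, not yet.
  Perry: 3 of 5 neighbours < 5, not yet.
Round 3 — no new panics; cascade stops.

Brook, Eston, Kelston, Newell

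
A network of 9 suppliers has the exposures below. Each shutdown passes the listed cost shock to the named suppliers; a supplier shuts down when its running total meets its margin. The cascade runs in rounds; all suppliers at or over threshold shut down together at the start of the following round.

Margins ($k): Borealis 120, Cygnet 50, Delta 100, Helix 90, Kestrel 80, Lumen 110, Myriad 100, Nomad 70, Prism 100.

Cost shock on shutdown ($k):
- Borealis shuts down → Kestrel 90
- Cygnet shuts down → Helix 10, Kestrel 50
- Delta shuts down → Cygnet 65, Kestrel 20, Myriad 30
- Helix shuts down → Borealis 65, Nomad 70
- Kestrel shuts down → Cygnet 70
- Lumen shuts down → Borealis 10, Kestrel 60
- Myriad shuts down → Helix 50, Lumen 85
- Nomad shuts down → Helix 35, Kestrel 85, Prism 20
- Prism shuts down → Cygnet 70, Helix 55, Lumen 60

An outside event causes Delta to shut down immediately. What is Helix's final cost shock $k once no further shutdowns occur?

Round 1 — Delta shuts down (initial).
  Cygnet: +65 → 65 ≥ 50
  Kestrel: +20 → 20 < 80
  Myriad: +30 → 30 < 100
Round 2 — Cygnet shuts down.
  Helix: +10 → 10 < 90
  Kestrel: +50 → 70 < 80
No further shutdowns.

10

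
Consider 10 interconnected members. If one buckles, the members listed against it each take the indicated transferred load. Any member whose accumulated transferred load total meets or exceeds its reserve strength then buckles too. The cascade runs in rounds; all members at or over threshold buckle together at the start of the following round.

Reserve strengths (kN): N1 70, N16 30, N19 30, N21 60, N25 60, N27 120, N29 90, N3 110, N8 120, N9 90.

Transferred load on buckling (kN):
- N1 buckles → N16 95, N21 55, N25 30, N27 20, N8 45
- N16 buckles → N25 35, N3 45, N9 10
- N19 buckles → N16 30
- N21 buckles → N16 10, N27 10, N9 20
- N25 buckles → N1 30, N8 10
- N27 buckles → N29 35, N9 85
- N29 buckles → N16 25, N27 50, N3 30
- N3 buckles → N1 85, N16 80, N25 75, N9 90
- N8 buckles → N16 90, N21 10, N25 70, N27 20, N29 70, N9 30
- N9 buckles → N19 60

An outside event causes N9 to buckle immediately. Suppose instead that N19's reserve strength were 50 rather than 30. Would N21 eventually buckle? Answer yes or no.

no

With N19's reserve strength at 50:
Round 1 — N9 buckles (initial).
  N19: +60 → 60 ≥ 50
Round 2 — N19 buckles.
  N16: +30 → 30 ≥ 30
Round 3 — N16 buckles.
  N25: +35 → 35 < 60
  N3: +45 → 45 < 110
No further bucklings.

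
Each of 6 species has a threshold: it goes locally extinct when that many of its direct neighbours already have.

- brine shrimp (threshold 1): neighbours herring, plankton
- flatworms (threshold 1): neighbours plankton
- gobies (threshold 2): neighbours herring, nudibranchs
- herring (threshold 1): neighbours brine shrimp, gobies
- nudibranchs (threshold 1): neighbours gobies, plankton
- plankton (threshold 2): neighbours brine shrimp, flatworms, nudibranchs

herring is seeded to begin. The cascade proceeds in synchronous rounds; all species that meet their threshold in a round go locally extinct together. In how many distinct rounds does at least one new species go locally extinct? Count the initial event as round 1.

Round 1 — herring goes locally extinct (initial).
Round 2 — checking thresholds:
  brine shrimp: 1 of 2 neighbours ≥ 1, goes locally extinct.
  gobies: 1 of 2 neighbours < 2, holds.
Round 3 — no new extinctions; cascade stops.

2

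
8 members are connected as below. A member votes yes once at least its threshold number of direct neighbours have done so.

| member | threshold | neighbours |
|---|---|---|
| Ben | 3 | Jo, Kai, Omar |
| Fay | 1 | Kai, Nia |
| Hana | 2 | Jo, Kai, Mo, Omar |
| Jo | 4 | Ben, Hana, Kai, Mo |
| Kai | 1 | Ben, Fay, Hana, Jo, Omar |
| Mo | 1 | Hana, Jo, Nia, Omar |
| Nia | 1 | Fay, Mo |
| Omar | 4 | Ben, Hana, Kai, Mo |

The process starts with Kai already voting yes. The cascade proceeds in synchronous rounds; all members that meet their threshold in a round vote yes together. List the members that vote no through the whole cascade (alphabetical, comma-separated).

Round 1 — Kai votes yes (initial).
Round 2 — checking thresholds:
  Ben: 1 of 3 neighbours < 3, holds.
  Fay: 1 of 2 neighbours ≥ 1, votes yes.
  Hana: 1 of 4 neighbours < 2, holds.
  Jo: 1 of 4 neighbours < 4, holds.
  Omar: 1 of 4 neighbours < 4, holds.
Round 3 — checking thresholds:
  Ben: 1 of 3 neighbours < 3, holds.
  Hana: 1 of 4 neighbours < 2, holds.
  Jo: 1 of 4 neighbours < 4, holds.
  Nia: 1 of 2 neighbours ≥ 1, votes yes.
  Omar: 1 of 4 neighbours < 4, holds.
Round 4 — checking thresholds:
  Ben: 1 of 3 neighbours < 3, holds.
  Hana: 1 of 4 neighbours < 2, holds.
  Jo: 1 of 4 neighbours < 4, holds.
  Mo: 1 of 4 neighbours ≥ 1, votes yes.
  Omar: 1 of 4 neighbours < 4, holds.
Round 5 — checking thresholds:
  Ben: 1 of 3 neighbours < 3, holds.
  Hana: 2 of 4 neighbours ≥ 2, votes yes.
  Jo: 2 of 4 neighbours < 4, holds.
  Omar: 2 of 4 neighbours < 4, holds.
Round 6 — no new yes votes; cascade stops.

Ben, Jo, Omar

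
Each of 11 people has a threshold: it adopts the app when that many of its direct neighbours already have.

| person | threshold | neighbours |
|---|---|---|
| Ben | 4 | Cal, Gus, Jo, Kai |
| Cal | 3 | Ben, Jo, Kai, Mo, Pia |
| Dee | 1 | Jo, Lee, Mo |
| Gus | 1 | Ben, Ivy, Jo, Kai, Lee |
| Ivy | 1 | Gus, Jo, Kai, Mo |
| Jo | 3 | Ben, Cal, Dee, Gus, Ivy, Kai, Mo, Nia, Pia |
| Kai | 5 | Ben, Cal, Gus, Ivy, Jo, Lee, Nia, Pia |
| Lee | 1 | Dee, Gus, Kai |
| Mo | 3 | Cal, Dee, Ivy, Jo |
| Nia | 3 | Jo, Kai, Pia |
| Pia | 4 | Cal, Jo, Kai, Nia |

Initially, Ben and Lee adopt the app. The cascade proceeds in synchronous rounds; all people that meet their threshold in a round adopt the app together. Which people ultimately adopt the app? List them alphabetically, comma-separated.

Ben, Cal, Dee, Gus, Ivy, Jo, Kai, Lee, Mo

Round 1 — Ben, Lee adopt the app (initial).
Round 2 — checking thresholds:
  Cal: 1 of 5 neighbours < 3, below threshold.
  Dee: 1 of 3 neighbours ≥ 1, adopts the app.
  Gus: 2 of 5 neighbours ≥ 1, adopts the app.
  Jo: 1 of 9 neighbours < 3, below threshold.
  Kai: 2 of 8 neighbours < 5, below threshold.
Round 3 — checking thresholds:
  Cal: 1 of 5 neighbours < 3, below threshold.
  Ivy: 1 of 4 neighbours ≥ 1, adopts the app.
  Jo: 3 of 9 neighbours ≥ 3, adopts the app.
  Kai: 3 of 8 neighbours < 5, below threshold.
  Mo: 1 of 4 neighbours < 3, below threshold.
Round 4 — checking thresholds:
  Cal: 2 of 5 neighbours < 3, below threshold.
  Kai: 5 of 8 neighbours ≥ 5, adopts the app.
  Mo: 3 of 4 neighbours ≥ 3, adopts the app.
  Nia: 1 of 3 neighbours < 3, below threshold.
  Pia: 1 of 4 neighbours < 4, below threshold.
Round 5 — checking thresholds:
  Cal: 4 of 5 neighbours ≥ 3, adopts the app.
  Nia: 2 of 3 neighbours < 3, below threshold.
  Pia: 2 of 4 neighbours < 4, below threshold.
Round 6 — no new adoptions; cascade stops.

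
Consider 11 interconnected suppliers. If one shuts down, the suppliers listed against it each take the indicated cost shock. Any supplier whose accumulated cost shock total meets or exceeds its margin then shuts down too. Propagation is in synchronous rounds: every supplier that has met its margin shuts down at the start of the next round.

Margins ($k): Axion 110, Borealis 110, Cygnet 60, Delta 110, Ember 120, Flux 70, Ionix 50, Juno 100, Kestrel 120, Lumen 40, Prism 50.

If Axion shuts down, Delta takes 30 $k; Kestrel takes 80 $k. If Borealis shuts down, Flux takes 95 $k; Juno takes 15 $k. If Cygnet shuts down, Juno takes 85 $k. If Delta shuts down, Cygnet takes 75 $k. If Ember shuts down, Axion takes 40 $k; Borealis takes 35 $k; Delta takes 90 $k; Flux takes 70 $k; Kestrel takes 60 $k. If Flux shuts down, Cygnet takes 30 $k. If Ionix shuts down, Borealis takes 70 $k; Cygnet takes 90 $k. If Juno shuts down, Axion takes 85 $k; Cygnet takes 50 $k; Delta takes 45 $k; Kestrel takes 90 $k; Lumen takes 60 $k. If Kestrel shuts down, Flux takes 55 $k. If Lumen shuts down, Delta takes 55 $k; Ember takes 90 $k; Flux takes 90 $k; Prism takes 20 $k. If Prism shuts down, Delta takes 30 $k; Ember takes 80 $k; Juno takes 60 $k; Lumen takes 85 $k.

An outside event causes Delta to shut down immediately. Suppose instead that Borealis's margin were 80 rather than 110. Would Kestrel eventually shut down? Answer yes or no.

no

With Borealis's margin at 80:
Round 1 — Delta shuts down (initial).
  Cygnet: +75 → 75 ≥ 60
Round 2 — Cygnet shuts down.
  Juno: +85 → 85 < 100
No further shutdowns.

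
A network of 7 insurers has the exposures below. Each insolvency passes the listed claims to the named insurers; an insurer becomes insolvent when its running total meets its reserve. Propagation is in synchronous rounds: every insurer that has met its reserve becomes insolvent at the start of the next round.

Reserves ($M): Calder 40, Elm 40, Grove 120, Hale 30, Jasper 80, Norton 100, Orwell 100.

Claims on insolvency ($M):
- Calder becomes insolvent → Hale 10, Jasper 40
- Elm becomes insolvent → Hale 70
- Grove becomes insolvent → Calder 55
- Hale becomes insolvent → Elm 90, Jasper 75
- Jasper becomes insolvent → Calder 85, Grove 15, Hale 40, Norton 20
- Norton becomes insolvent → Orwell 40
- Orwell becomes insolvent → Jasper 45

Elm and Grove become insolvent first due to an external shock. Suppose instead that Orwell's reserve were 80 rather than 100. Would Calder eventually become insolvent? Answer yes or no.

With Orwell's reserve at 80:
Round 1 — Elm, Grove become insolvent (initial).
  Calder: +55 → 55 ≥ 40
  Hale: +70 → 70 ≥ 30
Round 2 — Calder, Hale become insolvent.
  Jasper: +40+75 → 115 ≥ 80
Round 3 — Jasper becomes insolvent.
  Norton: +20 → 20 < 100
No further insolvencies.

yes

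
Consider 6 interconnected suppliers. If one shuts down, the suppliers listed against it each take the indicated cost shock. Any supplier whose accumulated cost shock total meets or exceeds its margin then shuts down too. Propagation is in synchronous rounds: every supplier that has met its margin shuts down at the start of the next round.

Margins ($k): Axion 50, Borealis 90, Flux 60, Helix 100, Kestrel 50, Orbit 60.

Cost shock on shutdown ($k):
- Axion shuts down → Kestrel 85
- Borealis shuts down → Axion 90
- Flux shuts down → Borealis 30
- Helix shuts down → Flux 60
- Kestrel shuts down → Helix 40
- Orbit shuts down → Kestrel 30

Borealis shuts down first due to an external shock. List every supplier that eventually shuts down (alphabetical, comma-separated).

Round 1 — Borealis shuts down (initial).
  Axion: +90 → 90 ≥ 50
Round 2 — Axion shuts down.
  Kestrel: +85 → 85 ≥ 50
Round 3 — Kestrel shuts down.
  Helix: +40 → 40 < 100
No further shutdowns.

Axion, Borealis, Kestrel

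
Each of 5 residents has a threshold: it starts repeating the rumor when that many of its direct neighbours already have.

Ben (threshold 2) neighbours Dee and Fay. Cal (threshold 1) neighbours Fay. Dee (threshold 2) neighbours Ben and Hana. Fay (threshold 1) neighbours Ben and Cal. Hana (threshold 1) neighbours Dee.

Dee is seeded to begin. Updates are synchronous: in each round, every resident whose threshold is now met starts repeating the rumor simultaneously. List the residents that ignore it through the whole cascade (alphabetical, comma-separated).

Round 1 — Dee starts repeating the rumor (initial).
Round 2 — checking thresholds:
  Ben: 1 of 2 neighbours < 2, holds.
  Hana: 1 of 1 neighbours ≥ 1, starts repeating the rumor.
Round 3 — no new spreads; cascade stops.

Ben, Cal, Fay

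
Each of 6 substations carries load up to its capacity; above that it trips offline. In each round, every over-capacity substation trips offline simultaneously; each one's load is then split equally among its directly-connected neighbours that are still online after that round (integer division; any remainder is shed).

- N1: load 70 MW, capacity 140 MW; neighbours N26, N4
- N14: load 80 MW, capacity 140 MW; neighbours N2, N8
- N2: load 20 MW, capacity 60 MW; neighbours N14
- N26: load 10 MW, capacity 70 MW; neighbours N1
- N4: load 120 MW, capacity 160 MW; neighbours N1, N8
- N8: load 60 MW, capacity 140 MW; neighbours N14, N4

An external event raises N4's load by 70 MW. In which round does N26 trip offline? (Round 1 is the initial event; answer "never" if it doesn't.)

Round 1 — N4 at 190 > 160. N4 trips offline.
  N4 sheds 190 MW to N1, N8: 95 each.
    N1: 70+95 = 165 > 140
    N8: 60+95 = 155 > 140
Round 2 — N1, N8 trip offline.
  N1 sheds 165 MW to N26: 165 each.
    N26: 10+165 = 175 > 70
  N8 sheds 155 MW to N14: 155 each.
    N14: 80+155 = 235 > 140
Round 3 — N14, N26 trip offline.
  N14 sheds 235 MW to N2: 235 each.
    N2: 20+235 = 255 > 60
  N26 sheds 175 MW: no online neighbours, lost.
Round 4 — N2 trips offline.
  N2 sheds 255 MW: no online neighbours, lost.
No further trips.

3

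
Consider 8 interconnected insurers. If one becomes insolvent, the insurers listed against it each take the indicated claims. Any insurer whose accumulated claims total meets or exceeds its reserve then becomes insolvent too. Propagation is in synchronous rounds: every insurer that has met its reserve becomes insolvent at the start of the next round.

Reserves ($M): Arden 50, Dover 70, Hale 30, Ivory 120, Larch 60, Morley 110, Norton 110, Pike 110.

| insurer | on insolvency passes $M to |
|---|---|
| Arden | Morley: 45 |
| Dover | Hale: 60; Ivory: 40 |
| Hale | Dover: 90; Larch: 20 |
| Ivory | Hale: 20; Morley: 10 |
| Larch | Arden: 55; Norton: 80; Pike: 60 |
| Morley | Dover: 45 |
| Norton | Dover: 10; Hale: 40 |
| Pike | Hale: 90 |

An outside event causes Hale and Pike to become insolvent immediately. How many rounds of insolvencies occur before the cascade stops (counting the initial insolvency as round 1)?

Round 1 — Hale, Pike become insolvent (initial).
  Dover: +90 → 90 ≥ 70
  Larch: +20 → 20 < 60
Round 2 — Dover becomes insolvent.
  Ivory: +40 → 40 < 120
No further insolvencies.

2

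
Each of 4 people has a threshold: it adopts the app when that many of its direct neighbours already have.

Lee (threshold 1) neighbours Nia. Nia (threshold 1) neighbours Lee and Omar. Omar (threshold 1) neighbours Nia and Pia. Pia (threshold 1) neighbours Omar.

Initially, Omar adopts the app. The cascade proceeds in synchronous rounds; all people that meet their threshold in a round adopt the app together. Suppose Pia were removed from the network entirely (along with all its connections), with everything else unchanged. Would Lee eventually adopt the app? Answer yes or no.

With Pia removed:
Round 1 — Omar adopts the app (initial).
Round 2 — checking thresholds:
  Nia: 1 of 2 neighbours ≥ 1, adopts the app.
Round 3 — checking thresholds:
  Lee: 1 of 1 neighbours ≥ 1, adopts the app.
Round 4 — no new adoptions; cascade stops.

yes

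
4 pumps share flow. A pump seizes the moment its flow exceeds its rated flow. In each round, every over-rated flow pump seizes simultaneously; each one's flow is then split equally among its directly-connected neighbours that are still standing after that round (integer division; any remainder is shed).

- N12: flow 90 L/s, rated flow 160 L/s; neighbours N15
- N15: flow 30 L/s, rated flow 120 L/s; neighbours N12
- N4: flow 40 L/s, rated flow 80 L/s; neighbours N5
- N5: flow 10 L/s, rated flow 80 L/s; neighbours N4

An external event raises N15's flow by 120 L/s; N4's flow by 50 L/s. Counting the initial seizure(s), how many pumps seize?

4

Round 1 — N15 at 150 > 120; N4 at 90 > 80. N15, N4 seize.
  N15 sheds 150 L/s to N12: 150 each.
    N12: 90+150 = 240 > 160
  N4 sheds 90 L/s to N5: 90 each.
    N5: 10+90 = 100 > 80
Round 2 — N12, N5 seize.
  N12 sheds 240 L/s: no online neighbours, lost.
  N5 sheds 100 L/s: no online neighbours, lost.
No further seizures.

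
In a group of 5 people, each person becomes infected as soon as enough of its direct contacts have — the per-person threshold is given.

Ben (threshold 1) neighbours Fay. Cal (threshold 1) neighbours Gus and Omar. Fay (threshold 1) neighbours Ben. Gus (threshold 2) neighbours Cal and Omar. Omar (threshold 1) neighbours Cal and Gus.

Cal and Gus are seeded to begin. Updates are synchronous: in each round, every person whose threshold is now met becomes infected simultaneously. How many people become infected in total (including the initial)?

3

Round 1 — Cal, Gus become infected (initial).
Round 2 — checking thresholds:
  Omar: 2 of 2 neighbours ≥ 1, becomes infected.
Round 3 — no new infections; cascade stops.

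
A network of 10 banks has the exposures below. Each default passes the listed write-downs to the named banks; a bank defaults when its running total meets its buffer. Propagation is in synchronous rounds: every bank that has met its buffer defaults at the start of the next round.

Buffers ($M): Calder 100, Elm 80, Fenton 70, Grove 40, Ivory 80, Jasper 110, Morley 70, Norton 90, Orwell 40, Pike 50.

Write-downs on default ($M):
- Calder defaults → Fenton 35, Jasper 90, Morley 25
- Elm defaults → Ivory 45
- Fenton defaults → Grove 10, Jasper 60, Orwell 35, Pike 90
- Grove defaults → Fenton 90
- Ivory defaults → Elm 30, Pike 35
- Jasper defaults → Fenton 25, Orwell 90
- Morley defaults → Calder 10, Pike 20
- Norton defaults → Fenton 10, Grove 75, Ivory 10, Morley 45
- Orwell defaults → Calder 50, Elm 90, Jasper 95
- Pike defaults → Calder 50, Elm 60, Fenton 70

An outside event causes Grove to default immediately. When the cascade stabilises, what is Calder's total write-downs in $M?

50

Round 1 — Grove defaults (initial).
  Fenton: +90 → 90 ≥ 70
Round 2 — Fenton defaults.
  Jasper: +60 → 60 < 110
  Orwell: +35 → 35 < 40
  Pike: +90 → 90 ≥ 50
Round 3 — Pike defaults.
  Calder: +50 → 50 < 100
  Elm: +60 → 60 < 80
No further defaults.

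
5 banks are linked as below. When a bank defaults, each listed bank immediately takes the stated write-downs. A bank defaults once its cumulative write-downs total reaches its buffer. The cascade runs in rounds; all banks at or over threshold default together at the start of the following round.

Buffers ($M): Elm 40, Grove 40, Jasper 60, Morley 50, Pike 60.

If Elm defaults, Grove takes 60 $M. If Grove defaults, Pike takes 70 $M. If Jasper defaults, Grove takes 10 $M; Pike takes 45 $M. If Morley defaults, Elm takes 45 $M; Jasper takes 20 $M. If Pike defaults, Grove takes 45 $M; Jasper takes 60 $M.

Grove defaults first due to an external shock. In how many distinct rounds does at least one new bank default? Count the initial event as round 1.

3

Round 1 — Grove defaults (initial).
  Pike: +70 → 70 ≥ 60
Round 2 — Pike defaults.
  Jasper: +60 → 60 ≥ 60
Round 3 — Jasper defaults.
No further defaults.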